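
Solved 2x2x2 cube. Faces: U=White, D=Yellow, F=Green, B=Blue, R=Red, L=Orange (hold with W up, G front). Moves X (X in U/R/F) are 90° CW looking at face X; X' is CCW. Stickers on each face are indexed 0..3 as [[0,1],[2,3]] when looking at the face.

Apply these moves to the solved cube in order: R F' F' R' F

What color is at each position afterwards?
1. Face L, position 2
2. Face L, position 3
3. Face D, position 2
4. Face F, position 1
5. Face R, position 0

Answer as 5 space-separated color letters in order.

Answer: O G Y Y B

Derivation:
After move 1 (R): R=RRRR U=WGWG F=GYGY D=YBYB B=WBWB
After move 2 (F'): F=YYGG U=WGRR R=BRYR D=OOYB L=OGOW
After move 3 (F'): F=YGYG U=WGBY R=OROR D=GWYB L=OROR
After move 4 (R'): R=RROO U=WWBW F=YGYY D=GGYG B=BBWB
After move 5 (F): F=YYYG U=WWRR R=BRWO D=ORYG L=OGOG
Query 1: L[2] = O
Query 2: L[3] = G
Query 3: D[2] = Y
Query 4: F[1] = Y
Query 5: R[0] = B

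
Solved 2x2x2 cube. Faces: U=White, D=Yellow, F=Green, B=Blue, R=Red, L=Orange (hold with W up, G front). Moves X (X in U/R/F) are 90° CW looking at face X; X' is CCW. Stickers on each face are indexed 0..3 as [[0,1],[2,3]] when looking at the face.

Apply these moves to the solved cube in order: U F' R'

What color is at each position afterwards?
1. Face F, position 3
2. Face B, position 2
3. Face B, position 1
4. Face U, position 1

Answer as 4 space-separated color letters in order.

After move 1 (U): U=WWWW F=RRGG R=BBRR B=OOBB L=GGOO
After move 2 (F'): F=RGRG U=WWBR R=YBYR D=GOYY L=GWOW
After move 3 (R'): R=BRYY U=WBBO F=RWRR D=GGYG B=YOOB
Query 1: F[3] = R
Query 2: B[2] = O
Query 3: B[1] = O
Query 4: U[1] = B

Answer: R O O B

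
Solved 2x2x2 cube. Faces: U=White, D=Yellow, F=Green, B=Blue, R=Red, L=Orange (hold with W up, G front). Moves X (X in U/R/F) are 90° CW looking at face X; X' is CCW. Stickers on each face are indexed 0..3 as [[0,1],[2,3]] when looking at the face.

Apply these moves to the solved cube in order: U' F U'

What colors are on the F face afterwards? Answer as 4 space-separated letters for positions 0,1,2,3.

After move 1 (U'): U=WWWW F=OOGG R=GGRR B=RRBB L=BBOO
After move 2 (F): F=GOGO U=WWOB R=WGWR D=RGYY L=BYOY
After move 3 (U'): U=WBWO F=BYGO R=GOWR B=WGBB L=RROY
Query: F face = BYGO

Answer: B Y G O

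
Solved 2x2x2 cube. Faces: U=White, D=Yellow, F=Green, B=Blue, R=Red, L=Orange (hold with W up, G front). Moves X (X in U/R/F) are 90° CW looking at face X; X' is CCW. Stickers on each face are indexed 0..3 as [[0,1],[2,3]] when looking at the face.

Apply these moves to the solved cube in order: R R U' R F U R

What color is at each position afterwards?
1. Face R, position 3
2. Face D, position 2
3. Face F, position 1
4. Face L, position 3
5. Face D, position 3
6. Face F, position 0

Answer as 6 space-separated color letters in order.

Answer: R Y R G G W

Derivation:
After move 1 (R): R=RRRR U=WGWG F=GYGY D=YBYB B=WBWB
After move 2 (R): R=RRRR U=WYWY F=GBGB D=YWYW B=GBGB
After move 3 (U'): U=YYWW F=OOGB R=GBRR B=RRGB L=GBOO
After move 4 (R): R=RGRB U=YOWB F=OWGW D=YGYR B=WRYB
After move 5 (F): F=GOWW U=YOOB R=WGBB D=RRYR L=GYOG
After move 6 (U): U=OYBO F=WGWW R=WRBB B=GYYB L=GOOG
After move 7 (R): R=BWBR U=OGBW F=WRWR D=RYYG B=OYYB
Query 1: R[3] = R
Query 2: D[2] = Y
Query 3: F[1] = R
Query 4: L[3] = G
Query 5: D[3] = G
Query 6: F[0] = W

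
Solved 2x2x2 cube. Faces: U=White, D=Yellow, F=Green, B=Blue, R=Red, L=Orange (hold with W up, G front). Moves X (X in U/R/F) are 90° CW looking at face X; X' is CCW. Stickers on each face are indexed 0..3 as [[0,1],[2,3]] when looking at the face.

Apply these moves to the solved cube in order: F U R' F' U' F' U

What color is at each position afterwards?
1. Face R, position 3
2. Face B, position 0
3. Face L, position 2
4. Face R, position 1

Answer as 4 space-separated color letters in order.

After move 1 (F): F=GGGG U=WWOO R=WRWR D=RRYY L=OYOY
After move 2 (U): U=OWOW F=WRGG R=BBWR B=OYBB L=GGOY
After move 3 (R'): R=BRBW U=OBOO F=WWGW D=RRYG B=YYRB
After move 4 (F'): F=WWWG U=OBBB R=RRRW D=GYYG L=GOOO
After move 5 (U'): U=BBOB F=GOWG R=WWRW B=RRRB L=YYOO
After move 6 (F'): F=OGGW U=BBWR R=YWGW D=YOYG L=YBOO
After move 7 (U): U=WBRB F=YWGW R=RRGW B=YBRB L=OGOO
Query 1: R[3] = W
Query 2: B[0] = Y
Query 3: L[2] = O
Query 4: R[1] = R

Answer: W Y O R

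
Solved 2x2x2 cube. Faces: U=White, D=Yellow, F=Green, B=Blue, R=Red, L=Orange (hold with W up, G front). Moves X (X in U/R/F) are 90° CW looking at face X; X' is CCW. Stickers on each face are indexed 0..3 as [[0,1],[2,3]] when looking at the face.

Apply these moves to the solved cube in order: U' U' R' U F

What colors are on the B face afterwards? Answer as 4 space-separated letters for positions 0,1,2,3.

Answer: R R Y B

Derivation:
After move 1 (U'): U=WWWW F=OOGG R=GGRR B=RRBB L=BBOO
After move 2 (U'): U=WWWW F=BBGG R=OORR B=GGBB L=RROO
After move 3 (R'): R=OROR U=WBWG F=BWGW D=YBYG B=YGYB
After move 4 (U): U=WWGB F=ORGW R=YGOR B=RRYB L=BWOO
After move 5 (F): F=GOWR U=WWOW R=GGBR D=OYYG L=BYOB
Query: B face = RRYB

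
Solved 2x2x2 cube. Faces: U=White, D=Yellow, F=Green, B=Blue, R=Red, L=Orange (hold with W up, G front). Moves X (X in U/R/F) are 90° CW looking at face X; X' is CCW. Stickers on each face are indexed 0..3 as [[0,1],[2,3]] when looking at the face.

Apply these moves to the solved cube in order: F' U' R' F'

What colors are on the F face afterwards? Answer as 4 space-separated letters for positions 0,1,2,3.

Answer: R R O G

Derivation:
After move 1 (F'): F=GGGG U=WWRR R=YRYR D=OOYY L=OWOW
After move 2 (U'): U=WRWR F=OWGG R=GGYR B=YRBB L=BBOW
After move 3 (R'): R=GRGY U=WBWY F=ORGR D=OWYG B=YROB
After move 4 (F'): F=RROG U=WBGG R=WROY D=BWYG L=BYOW
Query: F face = RROG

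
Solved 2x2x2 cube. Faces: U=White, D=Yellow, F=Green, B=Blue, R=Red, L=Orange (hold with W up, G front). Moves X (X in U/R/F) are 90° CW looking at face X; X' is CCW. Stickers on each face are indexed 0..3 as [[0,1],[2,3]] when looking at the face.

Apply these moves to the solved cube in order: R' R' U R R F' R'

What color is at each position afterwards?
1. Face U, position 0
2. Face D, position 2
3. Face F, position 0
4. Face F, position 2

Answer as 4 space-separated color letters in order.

After move 1 (R'): R=RRRR U=WBWB F=GWGW D=YGYG B=YBYB
After move 2 (R'): R=RRRR U=WYWY F=GBGB D=YWYW B=GBGB
After move 3 (U): U=WWYY F=RRGB R=GBRR B=OOGB L=GBOO
After move 4 (R): R=RGRB U=WRYB F=RWGW D=YGYO B=YOWB
After move 5 (R): R=RRBG U=WWYW F=RGGO D=YWYY B=BORB
After move 6 (F'): F=GORG U=WWRB R=WRYG D=BOYY L=GWOY
After move 7 (R'): R=RGWY U=WRRB F=GWRB D=BOYG B=YOOB
Query 1: U[0] = W
Query 2: D[2] = Y
Query 3: F[0] = G
Query 4: F[2] = R

Answer: W Y G R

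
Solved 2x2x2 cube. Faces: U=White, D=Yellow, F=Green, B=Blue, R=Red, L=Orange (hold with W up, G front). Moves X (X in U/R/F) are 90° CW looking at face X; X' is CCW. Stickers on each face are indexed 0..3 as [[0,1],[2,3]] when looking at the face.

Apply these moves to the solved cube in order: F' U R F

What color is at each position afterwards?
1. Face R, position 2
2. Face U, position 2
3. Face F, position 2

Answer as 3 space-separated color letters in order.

After move 1 (F'): F=GGGG U=WWRR R=YRYR D=OOYY L=OWOW
After move 2 (U): U=RWRW F=YRGG R=BBYR B=OWBB L=GGOW
After move 3 (R): R=YBRB U=RRRG F=YOGY D=OBYO B=WWWB
After move 4 (F): F=GYYO U=RRWG R=RBGB D=RYYO L=GOOB
Query 1: R[2] = G
Query 2: U[2] = W
Query 3: F[2] = Y

Answer: G W Y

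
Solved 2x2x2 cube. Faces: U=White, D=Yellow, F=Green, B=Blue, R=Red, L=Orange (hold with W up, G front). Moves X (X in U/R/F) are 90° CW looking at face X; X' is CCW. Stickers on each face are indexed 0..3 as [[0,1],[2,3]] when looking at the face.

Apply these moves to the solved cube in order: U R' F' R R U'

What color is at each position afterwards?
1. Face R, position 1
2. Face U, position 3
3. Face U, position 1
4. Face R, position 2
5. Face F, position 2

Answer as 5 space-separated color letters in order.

After move 1 (U): U=WWWW F=RRGG R=BBRR B=OOBB L=GGOO
After move 2 (R'): R=BRBR U=WBWO F=RWGW D=YRYG B=YOYB
After move 3 (F'): F=WWRG U=WBBB R=RRYR D=GOYG L=GOOW
After move 4 (R): R=YRRR U=WWBG F=WORG D=GYYY B=BOBB
After move 5 (R): R=RYRR U=WOBG F=WYRY D=GBYB B=GOWB
After move 6 (U'): U=OGWB F=GORY R=WYRR B=RYWB L=GOOW
Query 1: R[1] = Y
Query 2: U[3] = B
Query 3: U[1] = G
Query 4: R[2] = R
Query 5: F[2] = R

Answer: Y B G R R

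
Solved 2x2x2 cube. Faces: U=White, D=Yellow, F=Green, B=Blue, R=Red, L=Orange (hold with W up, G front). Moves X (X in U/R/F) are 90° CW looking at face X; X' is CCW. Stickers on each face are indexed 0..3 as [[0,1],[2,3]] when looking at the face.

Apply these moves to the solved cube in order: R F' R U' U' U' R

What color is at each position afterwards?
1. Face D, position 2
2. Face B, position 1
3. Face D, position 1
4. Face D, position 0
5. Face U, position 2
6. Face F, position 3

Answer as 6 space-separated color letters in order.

Answer: Y G G O G W

Derivation:
After move 1 (R): R=RRRR U=WGWG F=GYGY D=YBYB B=WBWB
After move 2 (F'): F=YYGG U=WGRR R=BRYR D=OOYB L=OGOW
After move 3 (R): R=YBRR U=WYRG F=YOGB D=OWYW B=RBGB
After move 4 (U'): U=YGWR F=OGGB R=YORR B=YBGB L=RBOW
After move 5 (U'): U=GRYW F=RBGB R=OGRR B=YOGB L=YBOW
After move 6 (U'): U=RWGY F=YBGB R=RBRR B=OGGB L=YOOW
After move 7 (R): R=RRRB U=RBGB F=YWGW D=OGYO B=YGWB
Query 1: D[2] = Y
Query 2: B[1] = G
Query 3: D[1] = G
Query 4: D[0] = O
Query 5: U[2] = G
Query 6: F[3] = W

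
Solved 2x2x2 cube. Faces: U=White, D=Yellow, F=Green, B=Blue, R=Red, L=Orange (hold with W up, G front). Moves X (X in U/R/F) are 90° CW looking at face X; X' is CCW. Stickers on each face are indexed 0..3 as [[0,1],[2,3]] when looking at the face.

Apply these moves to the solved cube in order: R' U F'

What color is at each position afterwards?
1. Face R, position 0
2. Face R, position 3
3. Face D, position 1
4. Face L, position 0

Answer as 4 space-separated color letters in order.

Answer: G R O G

Derivation:
After move 1 (R'): R=RRRR U=WBWB F=GWGW D=YGYG B=YBYB
After move 2 (U): U=WWBB F=RRGW R=YBRR B=OOYB L=GWOO
After move 3 (F'): F=RWRG U=WWYR R=GBYR D=WOYG L=GBOB
Query 1: R[0] = G
Query 2: R[3] = R
Query 3: D[1] = O
Query 4: L[0] = G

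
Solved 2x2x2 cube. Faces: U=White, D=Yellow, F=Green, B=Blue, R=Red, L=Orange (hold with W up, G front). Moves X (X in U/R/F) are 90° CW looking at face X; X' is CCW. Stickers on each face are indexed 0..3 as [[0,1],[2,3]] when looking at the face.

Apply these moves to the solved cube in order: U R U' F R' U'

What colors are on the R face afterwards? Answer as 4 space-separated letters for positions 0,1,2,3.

Answer: G G W W

Derivation:
After move 1 (U): U=WWWW F=RRGG R=BBRR B=OOBB L=GGOO
After move 2 (R): R=RBRB U=WRWG F=RYGY D=YBYO B=WOWB
After move 3 (U'): U=RGWW F=GGGY R=RYRB B=RBWB L=WOOO
After move 4 (F): F=GGYG U=RGOO R=WYWB D=RRYO L=WYOB
After move 5 (R'): R=YBWW U=RWOR F=GGYO D=RGYG B=OBRB
After move 6 (U'): U=WRRO F=WYYO R=GGWW B=YBRB L=OBOB
Query: R face = GGWW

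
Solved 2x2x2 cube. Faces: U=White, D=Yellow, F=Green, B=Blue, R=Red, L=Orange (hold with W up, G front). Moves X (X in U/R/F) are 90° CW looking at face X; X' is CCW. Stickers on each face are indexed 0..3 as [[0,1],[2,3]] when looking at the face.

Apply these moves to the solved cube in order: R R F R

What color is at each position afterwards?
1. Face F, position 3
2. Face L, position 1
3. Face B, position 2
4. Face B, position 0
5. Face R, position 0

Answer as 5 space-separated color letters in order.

Answer: W Y Y O Y

Derivation:
After move 1 (R): R=RRRR U=WGWG F=GYGY D=YBYB B=WBWB
After move 2 (R): R=RRRR U=WYWY F=GBGB D=YWYW B=GBGB
After move 3 (F): F=GGBB U=WYOO R=WRYR D=RRYW L=OYOW
After move 4 (R): R=YWRR U=WGOB F=GRBW D=RGYG B=OBYB
Query 1: F[3] = W
Query 2: L[1] = Y
Query 3: B[2] = Y
Query 4: B[0] = O
Query 5: R[0] = Y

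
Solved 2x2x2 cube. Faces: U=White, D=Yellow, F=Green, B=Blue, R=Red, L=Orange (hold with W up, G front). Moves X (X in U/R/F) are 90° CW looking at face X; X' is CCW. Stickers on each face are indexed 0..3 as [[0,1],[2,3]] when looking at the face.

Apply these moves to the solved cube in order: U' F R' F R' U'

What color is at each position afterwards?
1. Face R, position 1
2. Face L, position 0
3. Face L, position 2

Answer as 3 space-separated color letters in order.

Answer: B O O

Derivation:
After move 1 (U'): U=WWWW F=OOGG R=GGRR B=RRBB L=BBOO
After move 2 (F): F=GOGO U=WWOB R=WGWR D=RGYY L=BYOY
After move 3 (R'): R=GRWW U=WBOR F=GWGB D=ROYO B=YRGB
After move 4 (F): F=GGBW U=WBYY R=ORRW D=WGYO L=BROO
After move 5 (R'): R=RWOR U=WGYY F=GBBY D=WGYW B=ORGB
After move 6 (U'): U=GYWY F=BRBY R=GBOR B=RWGB L=OROO
Query 1: R[1] = B
Query 2: L[0] = O
Query 3: L[2] = O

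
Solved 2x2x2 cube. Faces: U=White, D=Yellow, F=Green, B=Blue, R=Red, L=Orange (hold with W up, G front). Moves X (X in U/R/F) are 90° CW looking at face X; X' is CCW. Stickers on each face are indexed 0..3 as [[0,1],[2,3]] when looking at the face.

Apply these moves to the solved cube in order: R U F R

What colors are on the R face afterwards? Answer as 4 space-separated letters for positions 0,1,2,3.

After move 1 (R): R=RRRR U=WGWG F=GYGY D=YBYB B=WBWB
After move 2 (U): U=WWGG F=RRGY R=WBRR B=OOWB L=GYOO
After move 3 (F): F=GRYR U=WWOY R=GBGR D=RWYB L=GYOB
After move 4 (R): R=GGRB U=WROR F=GWYB D=RWYO B=YOWB
Query: R face = GGRB

Answer: G G R B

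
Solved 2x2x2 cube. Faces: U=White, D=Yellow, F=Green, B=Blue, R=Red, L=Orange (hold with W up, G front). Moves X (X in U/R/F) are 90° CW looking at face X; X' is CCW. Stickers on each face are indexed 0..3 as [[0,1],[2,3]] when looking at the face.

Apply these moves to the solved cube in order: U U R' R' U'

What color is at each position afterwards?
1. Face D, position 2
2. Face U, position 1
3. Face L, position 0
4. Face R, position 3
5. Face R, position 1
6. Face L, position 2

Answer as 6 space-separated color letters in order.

Answer: Y Y G O B O

Derivation:
After move 1 (U): U=WWWW F=RRGG R=BBRR B=OOBB L=GGOO
After move 2 (U): U=WWWW F=BBGG R=OORR B=GGBB L=RROO
After move 3 (R'): R=OROR U=WBWG F=BWGW D=YBYG B=YGYB
After move 4 (R'): R=RROO U=WYWY F=BBGG D=YWYW B=GGBB
After move 5 (U'): U=YYWW F=RRGG R=BBOO B=RRBB L=GGOO
Query 1: D[2] = Y
Query 2: U[1] = Y
Query 3: L[0] = G
Query 4: R[3] = O
Query 5: R[1] = B
Query 6: L[2] = O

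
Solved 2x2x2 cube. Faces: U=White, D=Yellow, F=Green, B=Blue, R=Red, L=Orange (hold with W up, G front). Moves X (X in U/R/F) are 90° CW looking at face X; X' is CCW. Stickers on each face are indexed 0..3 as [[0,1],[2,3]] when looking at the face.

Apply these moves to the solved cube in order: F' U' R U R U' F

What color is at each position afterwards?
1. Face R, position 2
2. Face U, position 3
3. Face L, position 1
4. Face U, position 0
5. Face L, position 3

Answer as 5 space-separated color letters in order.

After move 1 (F'): F=GGGG U=WWRR R=YRYR D=OOYY L=OWOW
After move 2 (U'): U=WRWR F=OWGG R=GGYR B=YRBB L=BBOW
After move 3 (R): R=YGRG U=WWWG F=OOGY D=OBYY B=RRRB
After move 4 (U): U=WWGW F=YGGY R=RRRG B=BBRB L=OOOW
After move 5 (R): R=RRGR U=WGGY F=YBGY D=ORYB B=WBWB
After move 6 (U'): U=GYWG F=OOGY R=YBGR B=RRWB L=WBOW
After move 7 (F): F=GOYO U=GYWB R=WBGR D=GYYB L=WOOR
Query 1: R[2] = G
Query 2: U[3] = B
Query 3: L[1] = O
Query 4: U[0] = G
Query 5: L[3] = R

Answer: G B O G R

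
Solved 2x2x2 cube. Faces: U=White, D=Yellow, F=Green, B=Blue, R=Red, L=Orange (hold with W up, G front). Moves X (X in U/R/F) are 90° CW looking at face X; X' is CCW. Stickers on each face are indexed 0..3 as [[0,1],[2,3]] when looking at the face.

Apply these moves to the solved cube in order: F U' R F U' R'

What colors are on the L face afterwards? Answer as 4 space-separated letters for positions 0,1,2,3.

After move 1 (F): F=GGGG U=WWOO R=WRWR D=RRYY L=OYOY
After move 2 (U'): U=WOWO F=OYGG R=GGWR B=WRBB L=BBOY
After move 3 (R): R=WGRG U=WYWG F=ORGY D=RBYW B=OROB
After move 4 (F): F=GOYR U=WYYB R=WGGG D=RWYW L=BROB
After move 5 (U'): U=YBWY F=BRYR R=GOGG B=WGOB L=OROB
After move 6 (R'): R=OGGG U=YOWW F=BBYY D=RRYR B=WGWB
Query: L face = OROB

Answer: O R O B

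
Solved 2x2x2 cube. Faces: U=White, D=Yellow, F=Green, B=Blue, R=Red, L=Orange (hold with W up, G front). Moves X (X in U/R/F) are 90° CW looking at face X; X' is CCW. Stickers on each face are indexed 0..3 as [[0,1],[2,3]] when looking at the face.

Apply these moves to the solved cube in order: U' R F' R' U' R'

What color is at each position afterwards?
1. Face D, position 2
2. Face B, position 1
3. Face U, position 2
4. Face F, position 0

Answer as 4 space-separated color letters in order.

Answer: Y G W B

Derivation:
After move 1 (U'): U=WWWW F=OOGG R=GGRR B=RRBB L=BBOO
After move 2 (R): R=RGRG U=WOWG F=OYGY D=YBYR B=WRWB
After move 3 (F'): F=YYOG U=WORR R=BGYG D=BOYR L=BGOW
After move 4 (R'): R=GGBY U=WWRW F=YOOR D=BYYG B=RROB
After move 5 (U'): U=WWWR F=BGOR R=YOBY B=GGOB L=RROW
After move 6 (R'): R=OYYB U=WOWG F=BWOR D=BGYR B=GGYB
Query 1: D[2] = Y
Query 2: B[1] = G
Query 3: U[2] = W
Query 4: F[0] = B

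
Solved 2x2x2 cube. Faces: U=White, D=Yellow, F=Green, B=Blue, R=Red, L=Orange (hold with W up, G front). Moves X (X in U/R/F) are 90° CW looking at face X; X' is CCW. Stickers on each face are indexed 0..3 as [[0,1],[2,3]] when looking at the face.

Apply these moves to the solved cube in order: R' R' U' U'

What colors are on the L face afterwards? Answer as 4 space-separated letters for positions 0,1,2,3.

Answer: R R O O

Derivation:
After move 1 (R'): R=RRRR U=WBWB F=GWGW D=YGYG B=YBYB
After move 2 (R'): R=RRRR U=WYWY F=GBGB D=YWYW B=GBGB
After move 3 (U'): U=YYWW F=OOGB R=GBRR B=RRGB L=GBOO
After move 4 (U'): U=YWYW F=GBGB R=OORR B=GBGB L=RROO
Query: L face = RROO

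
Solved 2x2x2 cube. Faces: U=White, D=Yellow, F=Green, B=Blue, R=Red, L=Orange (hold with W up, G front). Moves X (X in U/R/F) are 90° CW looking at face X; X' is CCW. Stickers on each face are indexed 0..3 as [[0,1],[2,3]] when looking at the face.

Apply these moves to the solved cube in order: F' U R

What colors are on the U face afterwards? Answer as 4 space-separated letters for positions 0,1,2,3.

Answer: R R R G

Derivation:
After move 1 (F'): F=GGGG U=WWRR R=YRYR D=OOYY L=OWOW
After move 2 (U): U=RWRW F=YRGG R=BBYR B=OWBB L=GGOW
After move 3 (R): R=YBRB U=RRRG F=YOGY D=OBYO B=WWWB
Query: U face = RRRG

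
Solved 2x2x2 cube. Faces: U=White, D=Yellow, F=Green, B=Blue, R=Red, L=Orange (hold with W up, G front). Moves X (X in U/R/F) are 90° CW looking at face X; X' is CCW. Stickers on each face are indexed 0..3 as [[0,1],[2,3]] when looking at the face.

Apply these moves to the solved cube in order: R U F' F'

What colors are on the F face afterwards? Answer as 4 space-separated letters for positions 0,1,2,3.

Answer: Y G R R

Derivation:
After move 1 (R): R=RRRR U=WGWG F=GYGY D=YBYB B=WBWB
After move 2 (U): U=WWGG F=RRGY R=WBRR B=OOWB L=GYOO
After move 3 (F'): F=RYRG U=WWWR R=BBYR D=YOYB L=GGOG
After move 4 (F'): F=YGRR U=WWBY R=OBYR D=GGYB L=GROW
Query: F face = YGRR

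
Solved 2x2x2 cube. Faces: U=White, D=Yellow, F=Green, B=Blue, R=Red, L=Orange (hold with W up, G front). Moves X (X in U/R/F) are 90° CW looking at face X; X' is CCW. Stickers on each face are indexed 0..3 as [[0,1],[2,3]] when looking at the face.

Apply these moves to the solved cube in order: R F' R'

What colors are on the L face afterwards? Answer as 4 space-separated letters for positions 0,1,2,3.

Answer: O G O W

Derivation:
After move 1 (R): R=RRRR U=WGWG F=GYGY D=YBYB B=WBWB
After move 2 (F'): F=YYGG U=WGRR R=BRYR D=OOYB L=OGOW
After move 3 (R'): R=RRBY U=WWRW F=YGGR D=OYYG B=BBOB
Query: L face = OGOW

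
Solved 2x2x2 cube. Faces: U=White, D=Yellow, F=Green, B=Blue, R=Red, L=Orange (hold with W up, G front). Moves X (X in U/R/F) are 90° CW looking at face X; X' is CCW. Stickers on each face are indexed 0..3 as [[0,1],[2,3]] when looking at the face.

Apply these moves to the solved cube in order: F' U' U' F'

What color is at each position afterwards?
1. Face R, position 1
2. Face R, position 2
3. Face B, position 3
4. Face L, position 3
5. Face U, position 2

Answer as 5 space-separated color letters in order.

After move 1 (F'): F=GGGG U=WWRR R=YRYR D=OOYY L=OWOW
After move 2 (U'): U=WRWR F=OWGG R=GGYR B=YRBB L=BBOW
After move 3 (U'): U=RRWW F=BBGG R=OWYR B=GGBB L=YROW
After move 4 (F'): F=BGBG U=RROY R=OWOR D=RWYY L=YWOW
Query 1: R[1] = W
Query 2: R[2] = O
Query 3: B[3] = B
Query 4: L[3] = W
Query 5: U[2] = O

Answer: W O B W O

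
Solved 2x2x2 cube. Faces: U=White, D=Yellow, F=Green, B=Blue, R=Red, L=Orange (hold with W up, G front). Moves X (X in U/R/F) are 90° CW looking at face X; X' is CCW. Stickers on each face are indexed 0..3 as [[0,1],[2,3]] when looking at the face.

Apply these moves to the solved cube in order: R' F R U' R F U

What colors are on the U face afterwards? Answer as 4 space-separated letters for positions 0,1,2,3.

Answer: G G B Y

Derivation:
After move 1 (R'): R=RRRR U=WBWB F=GWGW D=YGYG B=YBYB
After move 2 (F): F=GGWW U=WBOO R=WRBR D=RRYG L=OYOG
After move 3 (R): R=BWRR U=WGOW F=GRWG D=RYYY B=OBBB
After move 4 (U'): U=GWWO F=OYWG R=GRRR B=BWBB L=OBOG
After move 5 (R): R=RGRR U=GYWG F=OYWY D=RBYB B=OWWB
After move 6 (F): F=WOYY U=GYGB R=WGGR D=RRYB L=OROB
After move 7 (U): U=GGBY F=WGYY R=OWGR B=ORWB L=WOOB
Query: U face = GGBY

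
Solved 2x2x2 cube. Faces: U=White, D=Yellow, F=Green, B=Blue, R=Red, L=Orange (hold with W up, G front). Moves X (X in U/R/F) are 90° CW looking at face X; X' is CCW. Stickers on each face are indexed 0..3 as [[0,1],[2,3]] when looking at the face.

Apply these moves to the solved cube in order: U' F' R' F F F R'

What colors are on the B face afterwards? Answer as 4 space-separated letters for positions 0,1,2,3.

Answer: G R W B

Derivation:
After move 1 (U'): U=WWWW F=OOGG R=GGRR B=RRBB L=BBOO
After move 2 (F'): F=OGOG U=WWGR R=YGYR D=BOYY L=BWOW
After move 3 (R'): R=GRYY U=WBGR F=OWOR D=BGYG B=YROB
After move 4 (F): F=OORW U=WBWW R=GRRY D=YGYG L=BBOG
After move 5 (F): F=ROWO U=WBGB R=WRWY D=RGYG L=BYOG
After move 6 (F): F=WROO U=WBGY R=GRBY D=WWYG L=BROG
After move 7 (R'): R=RYGB U=WOGY F=WBOY D=WRYO B=GRWB
Query: B face = GRWB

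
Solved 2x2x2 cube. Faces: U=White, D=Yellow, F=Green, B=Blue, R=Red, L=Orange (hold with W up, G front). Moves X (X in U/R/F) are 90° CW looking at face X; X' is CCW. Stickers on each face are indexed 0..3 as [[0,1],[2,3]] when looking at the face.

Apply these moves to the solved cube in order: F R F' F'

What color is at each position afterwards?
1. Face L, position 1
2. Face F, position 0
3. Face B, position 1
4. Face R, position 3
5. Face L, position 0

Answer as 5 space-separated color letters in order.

Answer: R Y B R O

Derivation:
After move 1 (F): F=GGGG U=WWOO R=WRWR D=RRYY L=OYOY
After move 2 (R): R=WWRR U=WGOG F=GRGY D=RBYB B=OBWB
After move 3 (F'): F=RYGG U=WGWR R=BWRR D=YYYB L=OGOO
After move 4 (F'): F=YGRG U=WGBR R=YWYR D=GOYB L=OROW
Query 1: L[1] = R
Query 2: F[0] = Y
Query 3: B[1] = B
Query 4: R[3] = R
Query 5: L[0] = O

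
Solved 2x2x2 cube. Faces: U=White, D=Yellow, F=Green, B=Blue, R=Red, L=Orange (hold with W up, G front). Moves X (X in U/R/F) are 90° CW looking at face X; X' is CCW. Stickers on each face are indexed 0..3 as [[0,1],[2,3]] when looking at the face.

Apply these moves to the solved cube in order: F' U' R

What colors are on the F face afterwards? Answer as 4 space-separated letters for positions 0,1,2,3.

After move 1 (F'): F=GGGG U=WWRR R=YRYR D=OOYY L=OWOW
After move 2 (U'): U=WRWR F=OWGG R=GGYR B=YRBB L=BBOW
After move 3 (R): R=YGRG U=WWWG F=OOGY D=OBYY B=RRRB
Query: F face = OOGY

Answer: O O G Y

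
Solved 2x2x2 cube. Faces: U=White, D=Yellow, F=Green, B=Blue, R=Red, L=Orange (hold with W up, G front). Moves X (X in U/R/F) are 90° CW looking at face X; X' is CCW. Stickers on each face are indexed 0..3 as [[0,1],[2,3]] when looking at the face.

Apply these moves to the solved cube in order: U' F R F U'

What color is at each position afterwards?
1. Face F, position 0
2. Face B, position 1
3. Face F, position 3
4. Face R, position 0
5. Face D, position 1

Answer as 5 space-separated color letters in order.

After move 1 (U'): U=WWWW F=OOGG R=GGRR B=RRBB L=BBOO
After move 2 (F): F=GOGO U=WWOB R=WGWR D=RGYY L=BYOY
After move 3 (R): R=WWRG U=WOOO F=GGGY D=RBYR B=BRWB
After move 4 (F): F=GGYG U=WOYY R=OWOG D=RWYR L=BROB
After move 5 (U'): U=OYWY F=BRYG R=GGOG B=OWWB L=BROB
Query 1: F[0] = B
Query 2: B[1] = W
Query 3: F[3] = G
Query 4: R[0] = G
Query 5: D[1] = W

Answer: B W G G W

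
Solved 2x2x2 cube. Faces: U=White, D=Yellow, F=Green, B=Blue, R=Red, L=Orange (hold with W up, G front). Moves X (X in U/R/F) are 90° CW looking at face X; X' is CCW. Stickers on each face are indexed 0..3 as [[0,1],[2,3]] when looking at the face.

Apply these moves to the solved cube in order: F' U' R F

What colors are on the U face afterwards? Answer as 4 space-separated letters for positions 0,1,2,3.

Answer: W W W B

Derivation:
After move 1 (F'): F=GGGG U=WWRR R=YRYR D=OOYY L=OWOW
After move 2 (U'): U=WRWR F=OWGG R=GGYR B=YRBB L=BBOW
After move 3 (R): R=YGRG U=WWWG F=OOGY D=OBYY B=RRRB
After move 4 (F): F=GOYO U=WWWB R=WGGG D=RYYY L=BOOB
Query: U face = WWWB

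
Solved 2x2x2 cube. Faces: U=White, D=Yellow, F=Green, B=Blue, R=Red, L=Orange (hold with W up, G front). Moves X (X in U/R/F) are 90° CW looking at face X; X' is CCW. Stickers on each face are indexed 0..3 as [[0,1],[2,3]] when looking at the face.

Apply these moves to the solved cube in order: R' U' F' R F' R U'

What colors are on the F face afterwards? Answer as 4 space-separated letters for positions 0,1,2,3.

After move 1 (R'): R=RRRR U=WBWB F=GWGW D=YGYG B=YBYB
After move 2 (U'): U=BBWW F=OOGW R=GWRR B=RRYB L=YBOO
After move 3 (F'): F=OWOG U=BBGR R=GWYR D=BOYG L=YWOW
After move 4 (R): R=YGRW U=BWGG F=OOOG D=BYYR B=RRBB
After move 5 (F'): F=OGOO U=BWYR R=YGBW D=WWYR L=YGOG
After move 6 (R): R=BYWG U=BGYO F=OWOR D=WBYR B=RRWB
After move 7 (U'): U=GOBY F=YGOR R=OWWG B=BYWB L=RROG
Query: F face = YGOR

Answer: Y G O R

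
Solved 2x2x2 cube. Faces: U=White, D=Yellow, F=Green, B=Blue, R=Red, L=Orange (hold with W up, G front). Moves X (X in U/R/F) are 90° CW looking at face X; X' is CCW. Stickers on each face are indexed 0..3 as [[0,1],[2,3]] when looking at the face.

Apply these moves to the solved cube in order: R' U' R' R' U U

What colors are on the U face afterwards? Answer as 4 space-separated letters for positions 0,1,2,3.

Answer: G W G B

Derivation:
After move 1 (R'): R=RRRR U=WBWB F=GWGW D=YGYG B=YBYB
After move 2 (U'): U=BBWW F=OOGW R=GWRR B=RRYB L=YBOO
After move 3 (R'): R=WRGR U=BYWR F=OBGW D=YOYW B=GRGB
After move 4 (R'): R=RRWG U=BGWG F=OYGR D=YBYW B=WROB
After move 5 (U): U=WBGG F=RRGR R=WRWG B=YBOB L=OYOO
After move 6 (U): U=GWGB F=WRGR R=YBWG B=OYOB L=RROO
Query: U face = GWGB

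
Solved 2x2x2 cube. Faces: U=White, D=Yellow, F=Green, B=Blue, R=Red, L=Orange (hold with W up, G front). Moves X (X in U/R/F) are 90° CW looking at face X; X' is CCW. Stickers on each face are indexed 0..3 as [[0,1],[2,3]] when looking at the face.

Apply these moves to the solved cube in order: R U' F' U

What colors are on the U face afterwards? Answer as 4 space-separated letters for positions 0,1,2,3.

After move 1 (R): R=RRRR U=WGWG F=GYGY D=YBYB B=WBWB
After move 2 (U'): U=GGWW F=OOGY R=GYRR B=RRWB L=WBOO
After move 3 (F'): F=OYOG U=GGGR R=BYYR D=BOYB L=WWOW
After move 4 (U): U=GGRG F=BYOG R=RRYR B=WWWB L=OYOW
Query: U face = GGRG

Answer: G G R G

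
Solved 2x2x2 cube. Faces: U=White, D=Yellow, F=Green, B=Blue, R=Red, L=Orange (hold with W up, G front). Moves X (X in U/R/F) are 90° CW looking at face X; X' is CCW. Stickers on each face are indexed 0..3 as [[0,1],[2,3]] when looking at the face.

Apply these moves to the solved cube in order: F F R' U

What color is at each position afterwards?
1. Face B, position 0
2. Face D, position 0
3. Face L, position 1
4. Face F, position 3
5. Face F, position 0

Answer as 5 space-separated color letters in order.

Answer: O W W Y R

Derivation:
After move 1 (F): F=GGGG U=WWOO R=WRWR D=RRYY L=OYOY
After move 2 (F): F=GGGG U=WWYY R=OROR D=WWYY L=OROR
After move 3 (R'): R=RROO U=WBYB F=GWGY D=WGYG B=YBWB
After move 4 (U): U=YWBB F=RRGY R=YBOO B=ORWB L=GWOR
Query 1: B[0] = O
Query 2: D[0] = W
Query 3: L[1] = W
Query 4: F[3] = Y
Query 5: F[0] = R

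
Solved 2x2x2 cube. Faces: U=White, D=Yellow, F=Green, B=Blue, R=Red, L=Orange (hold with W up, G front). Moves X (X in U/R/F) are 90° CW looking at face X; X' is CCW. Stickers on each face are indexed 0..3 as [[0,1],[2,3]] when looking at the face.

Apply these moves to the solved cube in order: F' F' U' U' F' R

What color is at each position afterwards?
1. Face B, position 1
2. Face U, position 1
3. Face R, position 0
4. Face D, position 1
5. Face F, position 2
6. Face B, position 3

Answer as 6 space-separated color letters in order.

Answer: G G W B B B

Derivation:
After move 1 (F'): F=GGGG U=WWRR R=YRYR D=OOYY L=OWOW
After move 2 (F'): F=GGGG U=WWYY R=OROR D=WWYY L=OROR
After move 3 (U'): U=WYWY F=ORGG R=GGOR B=ORBB L=BBOR
After move 4 (U'): U=YYWW F=BBGG R=OROR B=GGBB L=OROR
After move 5 (F'): F=BGBG U=YYOO R=WRWR D=RRYY L=OWOW
After move 6 (R): R=WWRR U=YGOG F=BRBY D=RBYG B=OGYB
Query 1: B[1] = G
Query 2: U[1] = G
Query 3: R[0] = W
Query 4: D[1] = B
Query 5: F[2] = B
Query 6: B[3] = B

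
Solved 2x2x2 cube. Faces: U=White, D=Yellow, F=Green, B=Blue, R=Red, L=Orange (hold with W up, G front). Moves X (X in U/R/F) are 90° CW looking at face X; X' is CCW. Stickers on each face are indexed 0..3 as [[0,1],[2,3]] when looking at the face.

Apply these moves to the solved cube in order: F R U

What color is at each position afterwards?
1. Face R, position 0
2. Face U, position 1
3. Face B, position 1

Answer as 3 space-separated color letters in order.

Answer: O W Y

Derivation:
After move 1 (F): F=GGGG U=WWOO R=WRWR D=RRYY L=OYOY
After move 2 (R): R=WWRR U=WGOG F=GRGY D=RBYB B=OBWB
After move 3 (U): U=OWGG F=WWGY R=OBRR B=OYWB L=GROY
Query 1: R[0] = O
Query 2: U[1] = W
Query 3: B[1] = Y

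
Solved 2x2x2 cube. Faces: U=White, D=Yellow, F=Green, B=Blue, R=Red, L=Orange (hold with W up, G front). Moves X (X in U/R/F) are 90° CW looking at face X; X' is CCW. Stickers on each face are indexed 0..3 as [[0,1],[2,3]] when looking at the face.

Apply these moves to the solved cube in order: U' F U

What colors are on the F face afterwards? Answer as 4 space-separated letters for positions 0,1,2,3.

After move 1 (U'): U=WWWW F=OOGG R=GGRR B=RRBB L=BBOO
After move 2 (F): F=GOGO U=WWOB R=WGWR D=RGYY L=BYOY
After move 3 (U): U=OWBW F=WGGO R=RRWR B=BYBB L=GOOY
Query: F face = WGGO

Answer: W G G O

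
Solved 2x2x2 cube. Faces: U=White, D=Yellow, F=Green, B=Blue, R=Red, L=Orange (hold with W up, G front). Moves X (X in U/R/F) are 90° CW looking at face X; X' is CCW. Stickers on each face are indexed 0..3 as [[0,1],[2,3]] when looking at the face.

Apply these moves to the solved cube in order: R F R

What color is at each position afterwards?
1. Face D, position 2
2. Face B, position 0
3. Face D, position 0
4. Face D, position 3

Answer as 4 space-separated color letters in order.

After move 1 (R): R=RRRR U=WGWG F=GYGY D=YBYB B=WBWB
After move 2 (F): F=GGYY U=WGOO R=WRGR D=RRYB L=OYOB
After move 3 (R): R=GWRR U=WGOY F=GRYB D=RWYW B=OBGB
Query 1: D[2] = Y
Query 2: B[0] = O
Query 3: D[0] = R
Query 4: D[3] = W

Answer: Y O R W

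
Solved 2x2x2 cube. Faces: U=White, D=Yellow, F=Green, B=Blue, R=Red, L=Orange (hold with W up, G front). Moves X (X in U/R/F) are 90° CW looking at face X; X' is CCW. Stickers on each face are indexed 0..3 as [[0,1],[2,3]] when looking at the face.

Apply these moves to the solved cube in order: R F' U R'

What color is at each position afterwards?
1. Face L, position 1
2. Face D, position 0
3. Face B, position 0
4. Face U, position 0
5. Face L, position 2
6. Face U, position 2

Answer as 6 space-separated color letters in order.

After move 1 (R): R=RRRR U=WGWG F=GYGY D=YBYB B=WBWB
After move 2 (F'): F=YYGG U=WGRR R=BRYR D=OOYB L=OGOW
After move 3 (U): U=RWRG F=BRGG R=WBYR B=OGWB L=YYOW
After move 4 (R'): R=BRWY U=RWRO F=BWGG D=ORYG B=BGOB
Query 1: L[1] = Y
Query 2: D[0] = O
Query 3: B[0] = B
Query 4: U[0] = R
Query 5: L[2] = O
Query 6: U[2] = R

Answer: Y O B R O R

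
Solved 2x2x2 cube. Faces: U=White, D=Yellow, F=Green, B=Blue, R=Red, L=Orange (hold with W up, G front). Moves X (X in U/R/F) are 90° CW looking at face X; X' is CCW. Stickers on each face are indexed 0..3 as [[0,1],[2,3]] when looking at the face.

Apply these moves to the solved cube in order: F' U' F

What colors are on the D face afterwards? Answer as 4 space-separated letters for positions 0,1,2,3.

Answer: Y G Y Y

Derivation:
After move 1 (F'): F=GGGG U=WWRR R=YRYR D=OOYY L=OWOW
After move 2 (U'): U=WRWR F=OWGG R=GGYR B=YRBB L=BBOW
After move 3 (F): F=GOGW U=WRWB R=WGRR D=YGYY L=BOOO
Query: D face = YGYY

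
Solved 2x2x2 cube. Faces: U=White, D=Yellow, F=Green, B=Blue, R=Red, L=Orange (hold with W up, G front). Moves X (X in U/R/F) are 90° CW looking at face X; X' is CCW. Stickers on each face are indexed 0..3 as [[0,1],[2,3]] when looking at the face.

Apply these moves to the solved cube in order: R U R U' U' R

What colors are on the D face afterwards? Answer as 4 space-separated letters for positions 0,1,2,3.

Answer: Y W Y R

Derivation:
After move 1 (R): R=RRRR U=WGWG F=GYGY D=YBYB B=WBWB
After move 2 (U): U=WWGG F=RRGY R=WBRR B=OOWB L=GYOO
After move 3 (R): R=RWRB U=WRGY F=RBGB D=YWYO B=GOWB
After move 4 (U'): U=RYWG F=GYGB R=RBRB B=RWWB L=GOOO
After move 5 (U'): U=YGRW F=GOGB R=GYRB B=RBWB L=RWOO
After move 6 (R): R=RGBY U=YORB F=GWGO D=YWYR B=WBGB
Query: D face = YWYR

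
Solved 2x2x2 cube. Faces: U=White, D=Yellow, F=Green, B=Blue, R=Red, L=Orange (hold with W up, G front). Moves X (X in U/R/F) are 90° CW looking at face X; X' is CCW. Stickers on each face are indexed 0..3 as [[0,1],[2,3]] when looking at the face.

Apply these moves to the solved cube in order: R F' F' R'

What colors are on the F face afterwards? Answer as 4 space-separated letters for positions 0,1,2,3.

Answer: Y G Y Y

Derivation:
After move 1 (R): R=RRRR U=WGWG F=GYGY D=YBYB B=WBWB
After move 2 (F'): F=YYGG U=WGRR R=BRYR D=OOYB L=OGOW
After move 3 (F'): F=YGYG U=WGBY R=OROR D=GWYB L=OROR
After move 4 (R'): R=RROO U=WWBW F=YGYY D=GGYG B=BBWB
Query: F face = YGYY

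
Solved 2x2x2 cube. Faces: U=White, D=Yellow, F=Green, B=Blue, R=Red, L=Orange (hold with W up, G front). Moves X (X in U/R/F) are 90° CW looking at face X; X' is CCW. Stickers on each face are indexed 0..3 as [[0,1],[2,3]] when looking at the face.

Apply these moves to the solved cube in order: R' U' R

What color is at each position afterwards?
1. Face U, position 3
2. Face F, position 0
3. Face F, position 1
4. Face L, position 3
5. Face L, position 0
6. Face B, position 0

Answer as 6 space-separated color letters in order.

Answer: W O G O Y W

Derivation:
After move 1 (R'): R=RRRR U=WBWB F=GWGW D=YGYG B=YBYB
After move 2 (U'): U=BBWW F=OOGW R=GWRR B=RRYB L=YBOO
After move 3 (R): R=RGRW U=BOWW F=OGGG D=YYYR B=WRBB
Query 1: U[3] = W
Query 2: F[0] = O
Query 3: F[1] = G
Query 4: L[3] = O
Query 5: L[0] = Y
Query 6: B[0] = W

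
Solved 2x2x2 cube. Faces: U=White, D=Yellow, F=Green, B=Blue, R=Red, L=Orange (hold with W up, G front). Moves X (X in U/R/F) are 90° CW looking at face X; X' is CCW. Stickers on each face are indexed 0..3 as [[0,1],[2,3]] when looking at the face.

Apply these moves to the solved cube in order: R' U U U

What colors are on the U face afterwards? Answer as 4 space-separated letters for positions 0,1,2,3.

Answer: B B W W

Derivation:
After move 1 (R'): R=RRRR U=WBWB F=GWGW D=YGYG B=YBYB
After move 2 (U): U=WWBB F=RRGW R=YBRR B=OOYB L=GWOO
After move 3 (U): U=BWBW F=YBGW R=OORR B=GWYB L=RROO
After move 4 (U): U=BBWW F=OOGW R=GWRR B=RRYB L=YBOO
Query: U face = BBWW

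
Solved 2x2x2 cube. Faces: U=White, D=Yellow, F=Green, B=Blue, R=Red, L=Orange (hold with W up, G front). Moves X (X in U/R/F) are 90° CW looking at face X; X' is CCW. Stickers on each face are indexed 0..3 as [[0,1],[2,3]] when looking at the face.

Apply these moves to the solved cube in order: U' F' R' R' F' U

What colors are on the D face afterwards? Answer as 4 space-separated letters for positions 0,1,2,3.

After move 1 (U'): U=WWWW F=OOGG R=GGRR B=RRBB L=BBOO
After move 2 (F'): F=OGOG U=WWGR R=YGYR D=BOYY L=BWOW
After move 3 (R'): R=GRYY U=WBGR F=OWOR D=BGYG B=YROB
After move 4 (R'): R=RYGY U=WOGY F=OBOR D=BWYR B=GRGB
After move 5 (F'): F=BROO U=WORG R=WYBY D=WWYR L=BYOG
After move 6 (U): U=RWGO F=WYOO R=GRBY B=BYGB L=BROG
Query: D face = WWYR

Answer: W W Y R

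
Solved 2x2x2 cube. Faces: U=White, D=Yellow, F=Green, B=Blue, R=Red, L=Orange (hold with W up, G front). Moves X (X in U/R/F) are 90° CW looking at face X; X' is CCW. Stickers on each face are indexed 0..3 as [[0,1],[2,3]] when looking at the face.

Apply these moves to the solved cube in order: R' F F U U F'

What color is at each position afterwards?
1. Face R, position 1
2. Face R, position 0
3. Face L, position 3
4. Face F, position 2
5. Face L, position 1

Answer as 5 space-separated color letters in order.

Answer: R W B Y W

Derivation:
After move 1 (R'): R=RRRR U=WBWB F=GWGW D=YGYG B=YBYB
After move 2 (F): F=GGWW U=WBOO R=WRBR D=RRYG L=OYOG
After move 3 (F): F=WGWG U=WBGY R=OROR D=BWYG L=OROR
After move 4 (U): U=GWYB F=ORWG R=YBOR B=ORYB L=WGOR
After move 5 (U): U=YGBW F=YBWG R=OROR B=WGYB L=OROR
After move 6 (F'): F=BGYW U=YGOO R=WRBR D=RRYG L=OWOB
Query 1: R[1] = R
Query 2: R[0] = W
Query 3: L[3] = B
Query 4: F[2] = Y
Query 5: L[1] = W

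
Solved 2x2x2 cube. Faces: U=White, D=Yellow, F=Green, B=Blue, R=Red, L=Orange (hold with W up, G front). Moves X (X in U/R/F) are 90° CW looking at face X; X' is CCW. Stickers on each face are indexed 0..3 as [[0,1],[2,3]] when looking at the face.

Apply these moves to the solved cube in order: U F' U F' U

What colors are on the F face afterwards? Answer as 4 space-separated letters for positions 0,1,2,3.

After move 1 (U): U=WWWW F=RRGG R=BBRR B=OOBB L=GGOO
After move 2 (F'): F=RGRG U=WWBR R=YBYR D=GOYY L=GWOW
After move 3 (U): U=BWRW F=YBRG R=OOYR B=GWBB L=RGOW
After move 4 (F'): F=BGYR U=BWOY R=OOGR D=GWYY L=RWOR
After move 5 (U): U=OBYW F=OOYR R=GWGR B=RWBB L=BGOR
Query: F face = OOYR

Answer: O O Y R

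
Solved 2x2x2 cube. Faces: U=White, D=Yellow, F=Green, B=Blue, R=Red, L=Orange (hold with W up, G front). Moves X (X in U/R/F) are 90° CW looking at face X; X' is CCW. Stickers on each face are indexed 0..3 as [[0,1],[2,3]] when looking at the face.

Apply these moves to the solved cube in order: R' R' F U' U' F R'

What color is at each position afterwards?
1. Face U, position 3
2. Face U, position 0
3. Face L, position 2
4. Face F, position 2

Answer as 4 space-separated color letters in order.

After move 1 (R'): R=RRRR U=WBWB F=GWGW D=YGYG B=YBYB
After move 2 (R'): R=RRRR U=WYWY F=GBGB D=YWYW B=GBGB
After move 3 (F): F=GGBB U=WYOO R=WRYR D=RRYW L=OYOW
After move 4 (U'): U=YOWO F=OYBB R=GGYR B=WRGB L=GBOW
After move 5 (U'): U=OOYW F=GBBB R=OYYR B=GGGB L=WROW
After move 6 (F): F=BGBB U=OOWR R=YYWR D=YOYW L=WROR
After move 7 (R'): R=YRYW U=OGWG F=BOBR D=YGYB B=WGOB
Query 1: U[3] = G
Query 2: U[0] = O
Query 3: L[2] = O
Query 4: F[2] = B

Answer: G O O B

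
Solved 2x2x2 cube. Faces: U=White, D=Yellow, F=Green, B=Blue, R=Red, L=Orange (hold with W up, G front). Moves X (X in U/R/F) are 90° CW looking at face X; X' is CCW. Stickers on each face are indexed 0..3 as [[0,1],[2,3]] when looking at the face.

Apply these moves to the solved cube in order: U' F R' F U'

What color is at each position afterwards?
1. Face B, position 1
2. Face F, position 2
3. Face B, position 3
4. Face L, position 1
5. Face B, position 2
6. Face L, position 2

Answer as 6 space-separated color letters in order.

After move 1 (U'): U=WWWW F=OOGG R=GGRR B=RRBB L=BBOO
After move 2 (F): F=GOGO U=WWOB R=WGWR D=RGYY L=BYOY
After move 3 (R'): R=GRWW U=WBOR F=GWGB D=ROYO B=YRGB
After move 4 (F): F=GGBW U=WBYY R=ORRW D=WGYO L=BROO
After move 5 (U'): U=BYWY F=BRBW R=GGRW B=ORGB L=YROO
Query 1: B[1] = R
Query 2: F[2] = B
Query 3: B[3] = B
Query 4: L[1] = R
Query 5: B[2] = G
Query 6: L[2] = O

Answer: R B B R G O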